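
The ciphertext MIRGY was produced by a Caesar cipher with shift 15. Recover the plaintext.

XTCRJ

M(12): 12−15=-3≡23 → X
I(8): 8−15=-7≡19 → T
R(17): 17−15=2 → C
G(6): 6−15=-9≡17 → R
Y(24): 24−15=9 → J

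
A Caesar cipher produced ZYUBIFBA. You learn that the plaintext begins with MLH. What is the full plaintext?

MLHOVSON

From the crib: Z(25)−M(12)=13, so the shift is 13.
Subtract 13 from each ciphertext letter:
Z(25): 25−13=12 → M
Y(24): 24−13=11 → L
U(20): 20−13=7 → H
B(1): 1−13=-12≡14 → O
I(8): 8−13=-5≡21 → V
F(5): 5−13=-8≡18 → S
B(1): 1−13=-12≡14 → O
A(0): 0−13=-13≡13 → N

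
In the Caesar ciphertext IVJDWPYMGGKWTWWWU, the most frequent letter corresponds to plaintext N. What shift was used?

9

The most frequent ciphertext letter is W (appears 5 times).
W is position 22; N is position 13.
Shift = 9.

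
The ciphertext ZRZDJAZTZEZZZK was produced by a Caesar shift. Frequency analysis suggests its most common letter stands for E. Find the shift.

The most frequent ciphertext letter is Z (appears 7 times).
Z is position 25; E is position 4.
Shift = 21.

21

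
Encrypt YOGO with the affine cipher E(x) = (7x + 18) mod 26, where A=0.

Y(24): 7·24+18=186≡4 → E
O(14): 7·14+18=116≡12 → M
G(6): 7·6+18=60≡8 → I
O(14): 7·14+18=116≡12 → M

EMIM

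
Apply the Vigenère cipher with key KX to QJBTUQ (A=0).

Repeat the key across the message: KXKXKX
Q(16)+K(10): 26≡0 → A
J(9)+X(23): 32≡6 → G
B(1)+K(10): 11 → L
T(19)+X(23): 42≡16 → Q
U(20)+K(10): 30≡4 → E
Q(16)+X(23): 39≡13 → N

AGLQEN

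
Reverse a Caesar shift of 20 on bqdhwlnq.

hwjncrtw

b(1): 1−20=-19≡7 → h
q(16): 16−20=-4≡22 → w
d(3): 3−20=-17≡9 → j
h(7): 7−20=-13≡13 → n
w(22): 22−20=2 → c
l(11): 11−20=-9≡17 → r
n(13): 13−20=-7≡19 → t
q(16): 16−20=-4≡22 → w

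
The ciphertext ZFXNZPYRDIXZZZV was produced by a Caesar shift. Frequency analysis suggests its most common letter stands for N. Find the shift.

The most frequent ciphertext letter is Z (appears 5 times).
Z is position 25; N is position 13.
Shift = 12.

12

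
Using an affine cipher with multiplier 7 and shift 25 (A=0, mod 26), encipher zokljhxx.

strykwee

z(25): 7·25+25=200≡18 → s
o(14): 7·14+25=123≡19 → t
k(10): 7·10+25=95≡17 → r
l(11): 7·11+25=102≡24 → y
j(9): 7·9+25=88≡10 → k
h(7): 7·7+25=74≡22 → w
x(23): 7·23+25=186≡4 → e
x(23): 7·23+25=186≡4 → e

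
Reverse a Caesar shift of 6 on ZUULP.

TOOFJ

Z(25): 25−6=19 → T
U(20): 20−6=14 → O
U(20): 20−6=14 → O
L(11): 11−6=5 → F
P(15): 15−6=9 → J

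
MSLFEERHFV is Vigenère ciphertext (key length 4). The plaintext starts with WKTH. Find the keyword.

QISY

Subtract each crib letter from the matching ciphertext letter (mod 26):
M(12)−W(22)=-10≡16 → Q
S(18)−K(10)=8 → I
L(11)−T(19)=-8≡18 → S
F(5)−H(7)=-2≡24 → Y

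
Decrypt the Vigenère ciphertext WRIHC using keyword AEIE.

WNADC

Repeat the key across the ciphertext: AEIEA
W(22)−A(0): 22 → W
R(17)−E(4): 13 → N
I(8)−I(8): 0 → A
H(7)−E(4): 3 → D
C(2)−A(0): 2 → C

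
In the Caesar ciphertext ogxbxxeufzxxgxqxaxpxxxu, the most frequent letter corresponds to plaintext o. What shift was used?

9

The most frequent ciphertext letter is x (appears 11 times).
x is position 23; o is position 14.
Shift = 9.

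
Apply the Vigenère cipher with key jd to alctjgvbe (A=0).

Repeat the key across the message: jdjdjdjdj
a(0)+j(9): 9 → j
l(11)+d(3): 14 → o
c(2)+j(9): 11 → l
t(19)+d(3): 22 → w
j(9)+j(9): 18 → s
g(6)+d(3): 9 → j
v(21)+j(9): 30≡4 → e
b(1)+d(3): 4 → e
e(4)+j(9): 13 → n

jolwsjeen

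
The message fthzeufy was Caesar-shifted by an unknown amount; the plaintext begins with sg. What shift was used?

From the crib: f(5)−s(18)=-13≡13, so the shift is 13.

13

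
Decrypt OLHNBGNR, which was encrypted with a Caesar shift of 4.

O(14): 14−4=10 → K
L(11): 11−4=7 → H
H(7): 7−4=3 → D
N(13): 13−4=9 → J
B(1): 1−4=-3≡23 → X
G(6): 6−4=2 → C
N(13): 13−4=9 → J
R(17): 17−4=13 → N

KHDJXCJN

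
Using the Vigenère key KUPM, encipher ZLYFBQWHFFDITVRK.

JFNRLKLTPZSUDPGW

Repeat the key across the message: KUPMKUPMKUPMKUPM
Z(25)+K(10): 35≡9 → J
L(11)+U(20): 31≡5 → F
Y(24)+P(15): 39≡13 → N
F(5)+M(12): 17 → R
B(1)+K(10): 11 → L
Q(16)+U(20): 36≡10 → K
W(22)+P(15): 37≡11 → L
H(7)+M(12): 19 → T
F(5)+K(10): 15 → P
F(5)+U(20): 25 → Z
D(3)+P(15): 18 → S
I(8)+M(12): 20 → U
T(19)+K(10): 29≡3 → D
V(21)+U(20): 41≡15 → P
R(17)+P(15): 32≡6 → G
K(10)+M(12): 22 → W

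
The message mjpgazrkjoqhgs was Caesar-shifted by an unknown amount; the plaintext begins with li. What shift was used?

From the crib: m(12)−l(11)=1, so the shift is 1.

1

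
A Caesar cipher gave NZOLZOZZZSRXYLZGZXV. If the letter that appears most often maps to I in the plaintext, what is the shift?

17

The most frequent ciphertext letter is Z (appears 7 times).
Z is position 25; I is position 8.
Shift = 17.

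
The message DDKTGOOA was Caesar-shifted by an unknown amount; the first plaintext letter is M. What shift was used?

From the crib: D(3)−M(12)=-9≡17, so the shift is 17.

17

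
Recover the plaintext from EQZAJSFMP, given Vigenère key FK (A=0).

Repeat the key across the ciphertext: FKFKFKFKF
E(4)−F(5): -1≡25 → Z
Q(16)−K(10): 6 → G
Z(25)−F(5): 20 → U
A(0)−K(10): -10≡16 → Q
J(9)−F(5): 4 → E
S(18)−K(10): 8 → I
F(5)−F(5): 0 → A
M(12)−K(10): 2 → C
P(15)−F(5): 10 → K

ZGUQEIACK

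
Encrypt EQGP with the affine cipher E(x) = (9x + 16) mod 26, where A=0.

AESV

E(4): 9·4+16=52≡0 → A
Q(16): 9·16+16=160≡4 → E
G(6): 9·6+16=70≡18 → S
P(15): 9·15+16=151≡21 → V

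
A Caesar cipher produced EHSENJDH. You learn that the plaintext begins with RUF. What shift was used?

From the crib: E(4)−R(17)=-13≡13, so the shift is 13.

13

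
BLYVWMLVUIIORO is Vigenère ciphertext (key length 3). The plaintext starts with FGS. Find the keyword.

WFG

Subtract each crib letter from the matching ciphertext letter (mod 26):
B(1)−F(5)=-4≡22 → W
L(11)−G(6)=5 → F
Y(24)−S(18)=6 → G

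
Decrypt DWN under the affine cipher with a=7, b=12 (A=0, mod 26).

VUP

The inverse of 7 mod 26 is 15, since 7·15=105≡1. Apply D(y)=15·(y−12) mod 26:
D(3): 15·(3−12)=-135≡21 → V
W(22): 15·(22−12)=150≡20 → U
N(13): 15·(13−12)=15 → P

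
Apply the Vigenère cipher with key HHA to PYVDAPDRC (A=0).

Repeat the key across the message: HHAHHAHHA
P(15)+H(7): 22 → W
Y(24)+H(7): 31≡5 → F
V(21)+A(0): 21 → V
D(3)+H(7): 10 → K
A(0)+H(7): 7 → H
P(15)+A(0): 15 → P
D(3)+H(7): 10 → K
R(17)+H(7): 24 → Y
C(2)+A(0): 2 → C

WFVKHPKYC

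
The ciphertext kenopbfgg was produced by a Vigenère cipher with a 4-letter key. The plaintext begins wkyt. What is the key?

oupv

Subtract each crib letter from the matching ciphertext letter (mod 26):
k(10)−w(22)=-12≡14 → o
e(4)−k(10)=-6≡20 → u
n(13)−y(24)=-11≡15 → p
o(14)−t(19)=-5≡21 → v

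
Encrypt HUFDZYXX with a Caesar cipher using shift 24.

H(7): 7+24=31≡5 → F
U(20): 20+24=44≡18 → S
F(5): 5+24=29≡3 → D
D(3): 3+24=27≡1 → B
Z(25): 25+24=49≡23 → X
Y(24): 24+24=48≡22 → W
X(23): 23+24=47≡21 → V
X(23): 23+24=47≡21 → V

FSDBXWVV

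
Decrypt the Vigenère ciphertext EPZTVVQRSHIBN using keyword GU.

YVTZPBKXMNCHH

Repeat the key across the ciphertext: GUGUGUGUGUGUG
E(4)−G(6): -2≡24 → Y
P(15)−U(20): -5≡21 → V
Z(25)−G(6): 19 → T
T(19)−U(20): -1≡25 → Z
V(21)−G(6): 15 → P
V(21)−U(20): 1 → B
Q(16)−G(6): 10 → K
R(17)−U(20): -3≡23 → X
S(18)−G(6): 12 → M
H(7)−U(20): -13≡13 → N
I(8)−G(6): 2 → C
B(1)−U(20): -19≡7 → H
N(13)−G(6): 7 → H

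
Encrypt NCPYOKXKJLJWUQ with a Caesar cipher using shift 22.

JYLUKGTGFHFSQM

N(13): 13+22=35≡9 → J
C(2): 2+22=24 → Y
P(15): 15+22=37≡11 → L
Y(24): 24+22=46≡20 → U
O(14): 14+22=36≡10 → K
K(10): 10+22=32≡6 → G
X(23): 23+22=45≡19 → T
K(10): 10+22=32≡6 → G
J(9): 9+22=31≡5 → F
L(11): 11+22=33≡7 → H
J(9): 9+22=31≡5 → F
W(22): 22+22=44≡18 → S
U(20): 20+22=42≡16 → Q
Q(16): 16+22=38≡12 → M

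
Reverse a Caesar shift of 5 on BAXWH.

WVSRC

B(1): 1−5=-4≡22 → W
A(0): 0−5=-5≡21 → V
X(23): 23−5=18 → S
W(22): 22−5=17 → R
H(7): 7−5=2 → C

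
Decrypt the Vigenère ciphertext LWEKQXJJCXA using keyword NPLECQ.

Repeat the key across the ciphertext: NPLECQNPLEC
L(11)−N(13): -2≡24 → Y
W(22)−P(15): 7 → H
E(4)−L(11): -7≡19 → T
K(10)−E(4): 6 → G
Q(16)−C(2): 14 → O
X(23)−Q(16): 7 → H
J(9)−N(13): -4≡22 → W
J(9)−P(15): -6≡20 → U
C(2)−L(11): -9≡17 → R
X(23)−E(4): 19 → T
A(0)−C(2): -2≡24 → Y

YHTGOHWURTY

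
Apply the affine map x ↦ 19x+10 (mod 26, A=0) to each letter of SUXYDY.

S(18): 19·18+10=352≡14 → O
U(20): 19·20+10=390≡0 → A
X(23): 19·23+10=447≡5 → F
Y(24): 19·24+10=466≡24 → Y
D(3): 19·3+10=67≡15 → P
Y(24): 19·24+10=466≡24 → Y

OAFYPY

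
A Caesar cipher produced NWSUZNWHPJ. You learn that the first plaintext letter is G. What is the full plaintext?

From the crib: N(13)−G(6)=7, so the shift is 7.
Subtract 7 from each ciphertext letter:
N(13): 13−7=6 → G
W(22): 22−7=15 → P
S(18): 18−7=11 → L
U(20): 20−7=13 → N
Z(25): 25−7=18 → S
N(13): 13−7=6 → G
W(22): 22−7=15 → P
H(7): 7−7=0 → A
P(15): 15−7=8 → I
J(9): 9−7=2 → C

GPLNSGPAIC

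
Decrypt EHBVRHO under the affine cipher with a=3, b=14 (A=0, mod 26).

The inverse of 3 mod 26 is 9, since 3·9=27≡1. Apply D(y)=9·(y−14) mod 26:
E(4): 9·(4−14)=-90≡14 → O
H(7): 9·(7−14)=-63≡15 → P
B(1): 9·(1−14)=-117≡13 → N
V(21): 9·(21−14)=63≡11 → L
R(17): 9·(17−14)=27≡1 → B
H(7): 9·(7−14)=-63≡15 → P
O(14): 9·(14−14)=0 → A

OPNLBPA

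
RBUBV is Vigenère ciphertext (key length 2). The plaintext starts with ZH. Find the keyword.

SU

Subtract each crib letter from the matching ciphertext letter (mod 26):
R(17)−Z(25)=-8≡18 → S
B(1)−H(7)=-6≡20 → U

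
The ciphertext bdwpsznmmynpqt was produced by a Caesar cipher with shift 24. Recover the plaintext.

b(1): 1−24=-23≡3 → d
d(3): 3−24=-21≡5 → f
w(22): 22−24=-2≡24 → y
p(15): 15−24=-9≡17 → r
s(18): 18−24=-6≡20 → u
z(25): 25−24=1 → b
n(13): 13−24=-11≡15 → p
m(12): 12−24=-12≡14 → o
m(12): 12−24=-12≡14 → o
y(24): 24−24=0 → a
n(13): 13−24=-11≡15 → p
p(15): 15−24=-9≡17 → r
q(16): 16−24=-8≡18 → s
t(19): 19−24=-5≡21 → v

dfyrubpooaprsv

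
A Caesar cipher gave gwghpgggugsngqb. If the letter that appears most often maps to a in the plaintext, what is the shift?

The most frequent ciphertext letter is g (appears 7 times).
g is position 6; a is position 0.
Shift = 6.

6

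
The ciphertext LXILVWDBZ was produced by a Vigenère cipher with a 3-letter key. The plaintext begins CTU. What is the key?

Subtract each crib letter from the matching ciphertext letter (mod 26):
L(11)−C(2)=9 → J
X(23)−T(19)=4 → E
I(8)−U(20)=-12≡14 → O

JEO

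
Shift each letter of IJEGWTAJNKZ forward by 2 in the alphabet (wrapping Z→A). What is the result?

I(8): 8+2=10 → K
J(9): 9+2=11 → L
E(4): 4+2=6 → G
G(6): 6+2=8 → I
W(22): 22+2=24 → Y
T(19): 19+2=21 → V
A(0): 0+2=2 → C
J(9): 9+2=11 → L
N(13): 13+2=15 → P
K(10): 10+2=12 → M
Z(25): 25+2=27≡1 → B

KLGIYVCLPMB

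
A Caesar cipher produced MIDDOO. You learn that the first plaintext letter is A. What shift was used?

12

From the crib: M(12)−A(0)=12, so the shift is 12.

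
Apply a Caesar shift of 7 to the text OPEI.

O(14): 14+7=21 → V
P(15): 15+7=22 → W
E(4): 4+7=11 → L
I(8): 8+7=15 → P

VWLP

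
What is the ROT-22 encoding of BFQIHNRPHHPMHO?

XBMEDJNLDDLIDK

B(1): 1+22=23 → X
F(5): 5+22=27≡1 → B
Q(16): 16+22=38≡12 → M
I(8): 8+22=30≡4 → E
H(7): 7+22=29≡3 → D
N(13): 13+22=35≡9 → J
R(17): 17+22=39≡13 → N
P(15): 15+22=37≡11 → L
H(7): 7+22=29≡3 → D
H(7): 7+22=29≡3 → D
P(15): 15+22=37≡11 → L
M(12): 12+22=34≡8 → I
H(7): 7+22=29≡3 → D
O(14): 14+22=36≡10 → K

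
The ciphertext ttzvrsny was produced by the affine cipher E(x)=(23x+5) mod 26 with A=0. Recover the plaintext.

The inverse of 23 mod 26 is 17, since 23·17=391≡1. Apply D(y)=17·(y−5) mod 26:
t(19): 17·(19−5)=238≡4 → e
t(19): 17·(19−5)=238≡4 → e
z(25): 17·(25−5)=340≡2 → c
v(21): 17·(21−5)=272≡12 → m
r(17): 17·(17−5)=204≡22 → w
s(18): 17·(18−5)=221≡13 → n
n(13): 17·(13−5)=136≡6 → g
y(24): 17·(24−5)=323≡11 → l

eecmwngl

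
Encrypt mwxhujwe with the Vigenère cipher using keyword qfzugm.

cbwbavmj

Repeat the key across the message: qfzugmqf
m(12)+q(16): 28≡2 → c
w(22)+f(5): 27≡1 → b
x(23)+z(25): 48≡22 → w
h(7)+u(20): 27≡1 → b
u(20)+g(6): 26≡0 → a
j(9)+m(12): 21 → v
w(22)+q(16): 38≡12 → m
e(4)+f(5): 9 → j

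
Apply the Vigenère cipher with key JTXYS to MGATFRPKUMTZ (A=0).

Repeat the key across the message: JTXYSJTXYSJT
M(12)+J(9): 21 → V
G(6)+T(19): 25 → Z
A(0)+X(23): 23 → X
T(19)+Y(24): 43≡17 → R
F(5)+S(18): 23 → X
R(17)+J(9): 26≡0 → A
P(15)+T(19): 34≡8 → I
K(10)+X(23): 33≡7 → H
U(20)+Y(24): 44≡18 → S
M(12)+S(18): 30≡4 → E
T(19)+J(9): 28≡2 → C
Z(25)+T(19): 44≡18 → S

VZXRXAIHSECS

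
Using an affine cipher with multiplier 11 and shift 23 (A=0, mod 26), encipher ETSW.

E(4): 11·4+23=67≡15 → P
T(19): 11·19+23=232≡24 → Y
S(18): 11·18+23=221≡13 → N
W(22): 11·22+23=265≡5 → F

PYNF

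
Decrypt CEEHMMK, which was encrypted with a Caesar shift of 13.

PRRUZZX

C(2): 2−13=-11≡15 → P
E(4): 4−13=-9≡17 → R
E(4): 4−13=-9≡17 → R
H(7): 7−13=-6≡20 → U
M(12): 12−13=-1≡25 → Z
M(12): 12−13=-1≡25 → Z
K(10): 10−13=-3≡23 → X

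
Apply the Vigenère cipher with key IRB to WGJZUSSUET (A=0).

Repeat the key across the message: IRBIRBIRBI
W(22)+I(8): 30≡4 → E
G(6)+R(17): 23 → X
J(9)+B(1): 10 → K
Z(25)+I(8): 33≡7 → H
U(20)+R(17): 37≡11 → L
S(18)+B(1): 19 → T
S(18)+I(8): 26≡0 → A
U(20)+R(17): 37≡11 → L
E(4)+B(1): 5 → F
T(19)+I(8): 27≡1 → B

EXKHLTALFB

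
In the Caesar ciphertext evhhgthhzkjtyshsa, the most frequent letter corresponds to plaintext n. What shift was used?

The most frequent ciphertext letter is h (appears 5 times).
h is position 7; n is position 13.
Shift = -6≡20.

20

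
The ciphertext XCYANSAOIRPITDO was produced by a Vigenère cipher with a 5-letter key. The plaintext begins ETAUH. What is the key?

Subtract each crib letter from the matching ciphertext letter (mod 26):
X(23)−E(4)=19 → T
C(2)−T(19)=-17≡9 → J
Y(24)−A(0)=24 → Y
A(0)−U(20)=-20≡6 → G
N(13)−H(7)=6 → G

TJYGG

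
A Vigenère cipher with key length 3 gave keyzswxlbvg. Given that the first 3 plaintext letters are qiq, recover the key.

uwi

Subtract each crib letter from the matching ciphertext letter (mod 26):
k(10)−q(16)=-6≡20 → u
e(4)−i(8)=-4≡22 → w
y(24)−q(16)=8 → i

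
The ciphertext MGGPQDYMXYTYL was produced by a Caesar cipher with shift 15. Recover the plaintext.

XRRABOJXIJEJW

M(12): 12−15=-3≡23 → X
G(6): 6−15=-9≡17 → R
G(6): 6−15=-9≡17 → R
P(15): 15−15=0 → A
Q(16): 16−15=1 → B
D(3): 3−15=-12≡14 → O
Y(24): 24−15=9 → J
M(12): 12−15=-3≡23 → X
X(23): 23−15=8 → I
Y(24): 24−15=9 → J
T(19): 19−15=4 → E
Y(24): 24−15=9 → J
L(11): 11−15=-4≡22 → W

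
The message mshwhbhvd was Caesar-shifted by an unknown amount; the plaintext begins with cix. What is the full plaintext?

cixmxrxlt

From the crib: m(12)−c(2)=10, so the shift is 10.
Subtract 10 from each ciphertext letter:
m(12): 12−10=2 → c
s(18): 18−10=8 → i
h(7): 7−10=-3≡23 → x
w(22): 22−10=12 → m
h(7): 7−10=-3≡23 → x
b(1): 1−10=-9≡17 → r
h(7): 7−10=-3≡23 → x
v(21): 21−10=11 → l
d(3): 3−10=-7≡19 → t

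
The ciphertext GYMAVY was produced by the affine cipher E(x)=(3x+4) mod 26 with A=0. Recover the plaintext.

SYUQXY

The inverse of 3 mod 26 is 9, since 3·9=27≡1. Apply D(y)=9·(y−4) mod 26:
G(6): 9·(6−4)=18 → S
Y(24): 9·(24−4)=180≡24 → Y
M(12): 9·(12−4)=72≡20 → U
A(0): 9·(0−4)=-36≡16 → Q
V(21): 9·(21−4)=153≡23 → X
Y(24): 9·(24−4)=180≡24 → Y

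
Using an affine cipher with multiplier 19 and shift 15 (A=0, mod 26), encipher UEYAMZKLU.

FNDPJWXQF

U(20): 19·20+15=395≡5 → F
E(4): 19·4+15=91≡13 → N
Y(24): 19·24+15=471≡3 → D
A(0): 19·0+15=15 → P
M(12): 19·12+15=243≡9 → J
Z(25): 19·25+15=490≡22 → W
K(10): 19·10+15=205≡23 → X
L(11): 19·11+15=224≡16 → Q
U(20): 19·20+15=395≡5 → F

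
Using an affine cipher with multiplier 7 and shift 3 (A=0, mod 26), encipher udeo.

u(20): 7·20+3=143≡13 → n
d(3): 7·3+3=24 → y
e(4): 7·4+3=31≡5 → f
o(14): 7·14+3=101≡23 → x

nyfx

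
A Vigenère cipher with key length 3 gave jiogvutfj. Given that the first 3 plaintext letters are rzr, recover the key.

sjx

Subtract each crib letter from the matching ciphertext letter (mod 26):
j(9)−r(17)=-8≡18 → s
i(8)−z(25)=-17≡9 → j
o(14)−r(17)=-3≡23 → x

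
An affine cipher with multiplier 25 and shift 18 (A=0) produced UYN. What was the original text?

The inverse of 25 mod 26 is 25, since 25·25=625≡1. Apply D(y)=25·(y−18) mod 26:
U(20): 25·(20−18)=50≡24 → Y
Y(24): 25·(24−18)=150≡20 → U
N(13): 25·(13−18)=-125≡5 → F

YUF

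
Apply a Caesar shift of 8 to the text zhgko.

z(25): 25+8=33≡7 → h
h(7): 7+8=15 → p
g(6): 6+8=14 → o
k(10): 10+8=18 → s
o(14): 14+8=22 → w

hposw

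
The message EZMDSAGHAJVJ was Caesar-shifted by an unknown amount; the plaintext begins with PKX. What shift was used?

From the crib: E(4)−P(15)=-11≡15, so the shift is 15.

15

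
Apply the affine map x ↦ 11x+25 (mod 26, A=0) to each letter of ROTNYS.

R(17): 11·17+25=212≡4 → E
O(14): 11·14+25=179≡23 → X
T(19): 11·19+25=234≡0 → A
N(13): 11·13+25=168≡12 → M
Y(24): 11·24+25=289≡3 → D
S(18): 11·18+25=223≡15 → P

EXAMDP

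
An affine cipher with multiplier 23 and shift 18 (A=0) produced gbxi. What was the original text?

The inverse of 23 mod 26 is 17, since 23·17=391≡1. Apply D(y)=17·(y−18) mod 26:
g(6): 17·(6−18)=-204≡4 → e
b(1): 17·(1−18)=-289≡23 → x
x(23): 17·(23−18)=85≡7 → h
i(8): 17·(8−18)=-170≡12 → m

exhm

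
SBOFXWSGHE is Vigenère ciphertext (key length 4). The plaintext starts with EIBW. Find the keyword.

OTNJ

Subtract each crib letter from the matching ciphertext letter (mod 26):
S(18)−E(4)=14 → O
B(1)−I(8)=-7≡19 → T
O(14)−B(1)=13 → N
F(5)−W(22)=-17≡9 → J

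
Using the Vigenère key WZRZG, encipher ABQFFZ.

Repeat the key across the message: WZRZGW
A(0)+W(22): 22 → W
B(1)+Z(25): 26≡0 → A
Q(16)+R(17): 33≡7 → H
F(5)+Z(25): 30≡4 → E
F(5)+G(6): 11 → L
Z(25)+W(22): 47≡21 → V

WAHELV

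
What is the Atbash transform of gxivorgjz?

g(6) → t(19)
x(23) → c(2)
i(8) → r(17)
v(21) → e(4)
o(14) → l(11)
r(17) → i(8)
g(6) → t(19)
j(9) → q(16)
z(25) → a(0)

tcrelitqa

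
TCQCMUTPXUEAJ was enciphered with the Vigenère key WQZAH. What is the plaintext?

XMRCFYDQXNIKK

Repeat the key across the ciphertext: WQZAHWQZAHWQZ
T(19)−W(22): -3≡23 → X
C(2)−Q(16): -14≡12 → M
Q(16)−Z(25): -9≡17 → R
C(2)−A(0): 2 → C
M(12)−H(7): 5 → F
U(20)−W(22): -2≡24 → Y
T(19)−Q(16): 3 → D
P(15)−Z(25): -10≡16 → Q
X(23)−A(0): 23 → X
U(20)−H(7): 13 → N
E(4)−W(22): -18≡8 → I
A(0)−Q(16): -16≡10 → K
J(9)−Z(25): -16≡10 → K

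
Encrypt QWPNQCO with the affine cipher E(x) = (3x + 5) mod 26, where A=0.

Q(16): 3·16+5=53≡1 → B
W(22): 3·22+5=71≡19 → T
P(15): 3·15+5=50≡24 → Y
N(13): 3·13+5=44≡18 → S
Q(16): 3·16+5=53≡1 → B
C(2): 3·2+5=11 → L
O(14): 3·14+5=47≡21 → V

BTYSBLV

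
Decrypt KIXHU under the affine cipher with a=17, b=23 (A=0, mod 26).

NTAWJ

The inverse of 17 mod 26 is 23, since 17·23=391≡1. Apply D(y)=23·(y−23) mod 26:
K(10): 23·(10−23)=-299≡13 → N
I(8): 23·(8−23)=-345≡19 → T
X(23): 23·(23−23)=0 → A
H(7): 23·(7−23)=-368≡22 → W
U(20): 23·(20−23)=-69≡9 → J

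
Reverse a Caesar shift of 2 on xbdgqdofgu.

x(23): 23−2=21 → v
b(1): 1−2=-1≡25 → z
d(3): 3−2=1 → b
g(6): 6−2=4 → e
q(16): 16−2=14 → o
d(3): 3−2=1 → b
o(14): 14−2=12 → m
f(5): 5−2=3 → d
g(6): 6−2=4 → e
u(20): 20−2=18 → s

vzbeobmdes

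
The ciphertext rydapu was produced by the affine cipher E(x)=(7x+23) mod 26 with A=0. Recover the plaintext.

The inverse of 7 mod 26 is 15, since 7·15=105≡1. Apply D(y)=15·(y−23) mod 26:
r(17): 15·(17−23)=-90≡14 → o
y(24): 15·(24−23)=15 → p
d(3): 15·(3−23)=-300≡12 → m
a(0): 15·(0−23)=-345≡19 → t
p(15): 15·(15−23)=-120≡10 → k
u(20): 15·(20−23)=-45≡7 → h

opmtkh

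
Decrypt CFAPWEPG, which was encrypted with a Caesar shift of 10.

SVQFMUFW

C(2): 2−10=-8≡18 → S
F(5): 5−10=-5≡21 → V
A(0): 0−10=-10≡16 → Q
P(15): 15−10=5 → F
W(22): 22−10=12 → M
E(4): 4−10=-6≡20 → U
P(15): 15−10=5 → F
G(6): 6−10=-4≡22 → W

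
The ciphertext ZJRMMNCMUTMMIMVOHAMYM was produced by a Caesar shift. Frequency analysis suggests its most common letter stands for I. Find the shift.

4

The most frequent ciphertext letter is M (appears 8 times).
M is position 12; I is position 8.
Shift = 4.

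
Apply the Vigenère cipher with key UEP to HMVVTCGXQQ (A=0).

Repeat the key across the message: UEPUEPUEPU
H(7)+U(20): 27≡1 → B
M(12)+E(4): 16 → Q
V(21)+P(15): 36≡10 → K
V(21)+U(20): 41≡15 → P
T(19)+E(4): 23 → X
C(2)+P(15): 17 → R
G(6)+U(20): 26≡0 → A
X(23)+E(4): 27≡1 → B
Q(16)+P(15): 31≡5 → F
Q(16)+U(20): 36≡10 → K

BQKPXRABFK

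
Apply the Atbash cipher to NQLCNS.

MJOXMH

N(13) → M(12)
Q(16) → J(9)
L(11) → O(14)
C(2) → X(23)
N(13) → M(12)
S(18) → H(7)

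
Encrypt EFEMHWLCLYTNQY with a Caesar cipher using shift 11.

E(4): 4+11=15 → P
F(5): 5+11=16 → Q
E(4): 4+11=15 → P
M(12): 12+11=23 → X
H(7): 7+11=18 → S
W(22): 22+11=33≡7 → H
L(11): 11+11=22 → W
C(2): 2+11=13 → N
L(11): 11+11=22 → W
Y(24): 24+11=35≡9 → J
T(19): 19+11=30≡4 → E
N(13): 13+11=24 → Y
Q(16): 16+11=27≡1 → B
Y(24): 24+11=35≡9 → J

PQPXSHWNWJEYBJ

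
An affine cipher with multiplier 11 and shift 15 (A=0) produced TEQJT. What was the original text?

YZTQY

The inverse of 11 mod 26 is 19, since 11·19=209≡1. Apply D(y)=19·(y−15) mod 26:
T(19): 19·(19−15)=76≡24 → Y
E(4): 19·(4−15)=-209≡25 → Z
Q(16): 19·(16−15)=19 → T
J(9): 19·(9−15)=-114≡16 → Q
T(19): 19·(19−15)=76≡24 → Y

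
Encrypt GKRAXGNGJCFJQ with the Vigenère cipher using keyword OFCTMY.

Repeat the key across the message: OFCTMYOFCTMYO
G(6)+O(14): 20 → U
K(10)+F(5): 15 → P
R(17)+C(2): 19 → T
A(0)+T(19): 19 → T
X(23)+M(12): 35≡9 → J
G(6)+Y(24): 30≡4 → E
N(13)+O(14): 27≡1 → B
G(6)+F(5): 11 → L
J(9)+C(2): 11 → L
C(2)+T(19): 21 → V
F(5)+M(12): 17 → R
J(9)+Y(24): 33≡7 → H
Q(16)+O(14): 30≡4 → E

UPTTJEBLLVRHE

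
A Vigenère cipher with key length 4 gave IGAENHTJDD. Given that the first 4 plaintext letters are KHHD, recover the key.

Subtract each crib letter from the matching ciphertext letter (mod 26):
I(8)−K(10)=-2≡24 → Y
G(6)−H(7)=-1≡25 → Z
A(0)−H(7)=-7≡19 → T
E(4)−D(3)=1 → B

YZTB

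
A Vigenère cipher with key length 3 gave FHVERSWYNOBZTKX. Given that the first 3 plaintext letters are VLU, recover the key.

KWB

Subtract each crib letter from the matching ciphertext letter (mod 26):
F(5)−V(21)=-16≡10 → K
H(7)−L(11)=-4≡22 → W
V(21)−U(20)=1 → B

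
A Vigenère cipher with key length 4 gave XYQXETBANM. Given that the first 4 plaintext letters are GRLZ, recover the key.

Subtract each crib letter from the matching ciphertext letter (mod 26):
X(23)−G(6)=17 → R
Y(24)−R(17)=7 → H
Q(16)−L(11)=5 → F
X(23)−Z(25)=-2≡24 → Y

RHFY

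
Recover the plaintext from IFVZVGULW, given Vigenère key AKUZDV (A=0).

Repeat the key across the ciphertext: AKUZDVAKU
I(8)−A(0): 8 → I
F(5)−K(10): -5≡21 → V
V(21)−U(20): 1 → B
Z(25)−Z(25): 0 → A
V(21)−D(3): 18 → S
G(6)−V(21): -15≡11 → L
U(20)−A(0): 20 → U
L(11)−K(10): 1 → B
W(22)−U(20): 2 → C

IVBASLUBC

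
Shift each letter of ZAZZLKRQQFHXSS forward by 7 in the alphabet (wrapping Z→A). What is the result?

Z(25): 25+7=32≡6 → G
A(0): 0+7=7 → H
Z(25): 25+7=32≡6 → G
Z(25): 25+7=32≡6 → G
L(11): 11+7=18 → S
K(10): 10+7=17 → R
R(17): 17+7=24 → Y
Q(16): 16+7=23 → X
Q(16): 16+7=23 → X
F(5): 5+7=12 → M
H(7): 7+7=14 → O
X(23): 23+7=30≡4 → E
S(18): 18+7=25 → Z
S(18): 18+7=25 → Z

GHGGSRYXXMOEZZ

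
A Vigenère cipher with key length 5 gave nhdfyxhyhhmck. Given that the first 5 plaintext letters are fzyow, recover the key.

Subtract each crib letter from the matching ciphertext letter (mod 26):
n(13)−f(5)=8 → i
h(7)−z(25)=-18≡8 → i
d(3)−y(24)=-21≡5 → f
f(5)−o(14)=-9≡17 → r
y(24)−w(22)=2 → c

iifrc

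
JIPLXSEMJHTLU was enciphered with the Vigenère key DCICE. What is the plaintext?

Repeat the key across the ciphertext: DCICEDCICEDCI
J(9)−D(3): 6 → G
I(8)−C(2): 6 → G
P(15)−I(8): 7 → H
L(11)−C(2): 9 → J
X(23)−E(4): 19 → T
S(18)−D(3): 15 → P
E(4)−C(2): 2 → C
M(12)−I(8): 4 → E
J(9)−C(2): 7 → H
H(7)−E(4): 3 → D
T(19)−D(3): 16 → Q
L(11)−C(2): 9 → J
U(20)−I(8): 12 → M

GGHJTPCEHDQJM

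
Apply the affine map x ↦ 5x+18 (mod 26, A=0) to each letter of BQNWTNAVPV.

B(1): 5·1+18=23 → X
Q(16): 5·16+18=98≡20 → U
N(13): 5·13+18=83≡5 → F
W(22): 5·22+18=128≡24 → Y
T(19): 5·19+18=113≡9 → J
N(13): 5·13+18=83≡5 → F
A(0): 5·0+18=18 → S
V(21): 5·21+18=123≡19 → T
P(15): 5·15+18=93≡15 → P
V(21): 5·21+18=123≡19 → T

XUFYJFSTPT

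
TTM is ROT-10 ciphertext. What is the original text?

JJC

T(19): 19−10=9 → J
T(19): 19−10=9 → J
M(12): 12−10=2 → C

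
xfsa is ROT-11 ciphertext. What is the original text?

x(23): 23−11=12 → m
f(5): 5−11=-6≡20 → u
s(18): 18−11=7 → h
a(0): 0−11=-11≡15 → p

muhp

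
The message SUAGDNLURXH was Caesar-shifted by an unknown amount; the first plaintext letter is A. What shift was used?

From the crib: S(18)−A(0)=18, so the shift is 18.

18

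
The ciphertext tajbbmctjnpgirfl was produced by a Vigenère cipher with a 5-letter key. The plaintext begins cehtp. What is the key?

rwcim

Subtract each crib letter from the matching ciphertext letter (mod 26):
t(19)−c(2)=17 → r
a(0)−e(4)=-4≡22 → w
j(9)−h(7)=2 → c
b(1)−t(19)=-18≡8 → i
b(1)−p(15)=-14≡12 → m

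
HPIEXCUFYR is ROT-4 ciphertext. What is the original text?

DLEATYQBUN

H(7): 7−4=3 → D
P(15): 15−4=11 → L
I(8): 8−4=4 → E
E(4): 4−4=0 → A
X(23): 23−4=19 → T
C(2): 2−4=-2≡24 → Y
U(20): 20−4=16 → Q
F(5): 5−4=1 → B
Y(24): 24−4=20 → U
R(17): 17−4=13 → N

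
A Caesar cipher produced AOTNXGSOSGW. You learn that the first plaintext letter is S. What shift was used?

From the crib: A(0)−S(18)=-18≡8, so the shift is 8.

8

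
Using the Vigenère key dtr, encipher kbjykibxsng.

nuabdzeqjqz

Repeat the key across the message: dtrdtrdtrdt
k(10)+d(3): 13 → n
b(1)+t(19): 20 → u
j(9)+r(17): 26≡0 → a
y(24)+d(3): 27≡1 → b
k(10)+t(19): 29≡3 → d
i(8)+r(17): 25 → z
b(1)+d(3): 4 → e
x(23)+t(19): 42≡16 → q
s(18)+r(17): 35≡9 → j
n(13)+d(3): 16 → q
g(6)+t(19): 25 → z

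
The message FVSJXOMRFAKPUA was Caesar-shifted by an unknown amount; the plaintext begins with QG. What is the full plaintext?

QGDUIZXCQLVAFL

From the crib: F(5)−Q(16)=-11≡15, so the shift is 15.
Subtract 15 from each ciphertext letter:
F(5): 5−15=-10≡16 → Q
V(21): 21−15=6 → G
S(18): 18−15=3 → D
J(9): 9−15=-6≡20 → U
X(23): 23−15=8 → I
O(14): 14−15=-1≡25 → Z
M(12): 12−15=-3≡23 → X
R(17): 17−15=2 → C
F(5): 5−15=-10≡16 → Q
A(0): 0−15=-15≡11 → L
K(10): 10−15=-5≡21 → V
P(15): 15−15=0 → A
U(20): 20−15=5 → F
A(0): 0−15=-15≡11 → L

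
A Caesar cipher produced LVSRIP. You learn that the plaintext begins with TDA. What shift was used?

18

From the crib: L(11)−T(19)=-8≡18, so the shift is 18.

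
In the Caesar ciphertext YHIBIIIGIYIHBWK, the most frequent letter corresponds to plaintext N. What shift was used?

The most frequent ciphertext letter is I (appears 6 times).
I is position 8; N is position 13.
Shift = -5≡21.

21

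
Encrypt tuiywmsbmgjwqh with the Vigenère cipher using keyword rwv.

kqdpshjxhxfrhd

Repeat the key across the message: rwvrwvrwvrwvrw
t(19)+r(17): 36≡10 → k
u(20)+w(22): 42≡16 → q
i(8)+v(21): 29≡3 → d
y(24)+r(17): 41≡15 → p
w(22)+w(22): 44≡18 → s
m(12)+v(21): 33≡7 → h
s(18)+r(17): 35≡9 → j
b(1)+w(22): 23 → x
m(12)+v(21): 33≡7 → h
g(6)+r(17): 23 → x
j(9)+w(22): 31≡5 → f
w(22)+v(21): 43≡17 → r
q(16)+r(17): 33≡7 → h
h(7)+w(22): 29≡3 → d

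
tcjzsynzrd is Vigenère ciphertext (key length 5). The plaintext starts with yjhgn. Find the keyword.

Subtract each crib letter from the matching ciphertext letter (mod 26):
t(19)−y(24)=-5≡21 → v
c(2)−j(9)=-7≡19 → t
j(9)−h(7)=2 → c
z(25)−g(6)=19 → t
s(18)−n(13)=5 → f

vtctf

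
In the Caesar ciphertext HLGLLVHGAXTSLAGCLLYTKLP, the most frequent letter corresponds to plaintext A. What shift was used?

11

The most frequent ciphertext letter is L (appears 7 times).
L is position 11; A is position 0.
Shift = 11.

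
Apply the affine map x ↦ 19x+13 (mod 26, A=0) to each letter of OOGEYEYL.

TTXLBLBO

O(14): 19·14+13=279≡19 → T
O(14): 19·14+13=279≡19 → T
G(6): 19·6+13=127≡23 → X
E(4): 19·4+13=89≡11 → L
Y(24): 19·24+13=469≡1 → B
E(4): 19·4+13=89≡11 → L
Y(24): 19·24+13=469≡1 → B
L(11): 19·11+13=222≡14 → O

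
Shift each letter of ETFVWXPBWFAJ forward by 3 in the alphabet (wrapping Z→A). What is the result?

HWIYZASEZIDM

E(4): 4+3=7 → H
T(19): 19+3=22 → W
F(5): 5+3=8 → I
V(21): 21+3=24 → Y
W(22): 22+3=25 → Z
X(23): 23+3=26≡0 → A
P(15): 15+3=18 → S
B(1): 1+3=4 → E
W(22): 22+3=25 → Z
F(5): 5+3=8 → I
A(0): 0+3=3 → D
J(9): 9+3=12 → M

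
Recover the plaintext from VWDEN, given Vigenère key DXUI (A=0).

Repeat the key across the ciphertext: DXUID
V(21)−D(3): 18 → S
W(22)−X(23): -1≡25 → Z
D(3)−U(20): -17≡9 → J
E(4)−I(8): -4≡22 → W
N(13)−D(3): 10 → K

SZJWK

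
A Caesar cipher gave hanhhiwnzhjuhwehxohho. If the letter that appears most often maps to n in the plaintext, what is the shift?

The most frequent ciphertext letter is h (appears 8 times).
h is position 7; n is position 13.
Shift = -6≡20.

20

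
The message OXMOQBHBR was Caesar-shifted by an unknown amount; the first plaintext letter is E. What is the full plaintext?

From the crib: O(14)−E(4)=10, so the shift is 10.
Subtract 10 from each ciphertext letter:
O(14): 14−10=4 → E
X(23): 23−10=13 → N
M(12): 12−10=2 → C
O(14): 14−10=4 → E
Q(16): 16−10=6 → G
B(1): 1−10=-9≡17 → R
H(7): 7−10=-3≡23 → X
B(1): 1−10=-9≡17 → R
R(17): 17−10=7 → H

ENCEGRXRH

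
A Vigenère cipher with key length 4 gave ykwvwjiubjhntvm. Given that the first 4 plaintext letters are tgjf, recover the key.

Subtract each crib letter from the matching ciphertext letter (mod 26):
y(24)−t(19)=5 → f
k(10)−g(6)=4 → e
w(22)−j(9)=13 → n
v(21)−f(5)=16 → q

fenq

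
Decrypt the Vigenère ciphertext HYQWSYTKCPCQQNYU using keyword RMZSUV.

QMREYDCYDXIVZBZC

Repeat the key across the ciphertext: RMZSUVRMZSUVRMZS
H(7)−R(17): -10≡16 → Q
Y(24)−M(12): 12 → M
Q(16)−Z(25): -9≡17 → R
W(22)−S(18): 4 → E
S(18)−U(20): -2≡24 → Y
Y(24)−V(21): 3 → D
T(19)−R(17): 2 → C
K(10)−M(12): -2≡24 → Y
C(2)−Z(25): -23≡3 → D
P(15)−S(18): -3≡23 → X
C(2)−U(20): -18≡8 → I
Q(16)−V(21): -5≡21 → V
Q(16)−R(17): -1≡25 → Z
N(13)−M(12): 1 → B
Y(24)−Z(25): -1≡25 → Z
U(20)−S(18): 2 → C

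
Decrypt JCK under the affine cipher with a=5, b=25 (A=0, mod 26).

The inverse of 5 mod 26 is 21, since 5·21=105≡1. Apply D(y)=21·(y−25) mod 26:
J(9): 21·(9−25)=-336≡2 → C
C(2): 21·(2−25)=-483≡11 → L
K(10): 21·(10−25)=-315≡23 → X

CLX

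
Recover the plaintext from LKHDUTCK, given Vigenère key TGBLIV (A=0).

Repeat the key across the ciphertext: TGBLIVTG
L(11)−T(19): -8≡18 → S
K(10)−G(6): 4 → E
H(7)−B(1): 6 → G
D(3)−L(11): -8≡18 → S
U(20)−I(8): 12 → M
T(19)−V(21): -2≡24 → Y
C(2)−T(19): -17≡9 → J
K(10)−G(6): 4 → E

SEGSMYJE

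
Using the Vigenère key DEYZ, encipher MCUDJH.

PGSCML

Repeat the key across the message: DEYZDE
M(12)+D(3): 15 → P
C(2)+E(4): 6 → G
U(20)+Y(24): 44≡18 → S
D(3)+Z(25): 28≡2 → C
J(9)+D(3): 12 → M
H(7)+E(4): 11 → L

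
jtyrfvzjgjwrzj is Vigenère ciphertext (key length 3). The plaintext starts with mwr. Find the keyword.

xxh

Subtract each crib letter from the matching ciphertext letter (mod 26):
j(9)−m(12)=-3≡23 → x
t(19)−w(22)=-3≡23 → x
y(24)−r(17)=7 → h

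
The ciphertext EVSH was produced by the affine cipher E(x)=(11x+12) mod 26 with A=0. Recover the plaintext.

EPKJ

The inverse of 11 mod 26 is 19, since 11·19=209≡1. Apply D(y)=19·(y−12) mod 26:
E(4): 19·(4−12)=-152≡4 → E
V(21): 19·(21−12)=171≡15 → P
S(18): 19·(18−12)=114≡10 → K
H(7): 19·(7−12)=-95≡9 → J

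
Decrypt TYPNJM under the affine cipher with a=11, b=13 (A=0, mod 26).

KBMACH

The inverse of 11 mod 26 is 19, since 11·19=209≡1. Apply D(y)=19·(y−13) mod 26:
T(19): 19·(19−13)=114≡10 → K
Y(24): 19·(24−13)=209≡1 → B
P(15): 19·(15−13)=38≡12 → M
N(13): 19·(13−13)=0 → A
J(9): 19·(9−13)=-76≡2 → C
M(12): 19·(12−13)=-19≡7 → H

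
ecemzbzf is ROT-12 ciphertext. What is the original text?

e(4): 4−12=-8≡18 → s
c(2): 2−12=-10≡16 → q
e(4): 4−12=-8≡18 → s
m(12): 12−12=0 → a
z(25): 25−12=13 → n
b(1): 1−12=-11≡15 → p
z(25): 25−12=13 → n
f(5): 5−12=-7≡19 → t

sqsanpnt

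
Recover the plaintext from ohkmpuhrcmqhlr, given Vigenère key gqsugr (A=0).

Repeat the key across the ciphertext: gqsugrgqsugrgq
o(14)−g(6): 8 → i
h(7)−q(16): -9≡17 → r
k(10)−s(18): -8≡18 → s
m(12)−u(20): -8≡18 → s
p(15)−g(6): 9 → j
u(20)−r(17): 3 → d
h(7)−g(6): 1 → b
r(17)−q(16): 1 → b
c(2)−s(18): -16≡10 → k
m(12)−u(20): -8≡18 → s
q(16)−g(6): 10 → k
h(7)−r(17): -10≡16 → q
l(11)−g(6): 5 → f
r(17)−q(16): 1 → b

irssjdbbkskqfb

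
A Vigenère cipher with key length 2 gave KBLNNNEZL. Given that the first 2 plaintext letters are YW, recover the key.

MF

Subtract each crib letter from the matching ciphertext letter (mod 26):
K(10)−Y(24)=-14≡12 → M
B(1)−W(22)=-21≡5 → F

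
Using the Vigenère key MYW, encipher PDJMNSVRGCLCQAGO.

BBFYLOHPCOJYCYCA

Repeat the key across the message: MYWMYWMYWMYWMYWM
P(15)+M(12): 27≡1 → B
D(3)+Y(24): 27≡1 → B
J(9)+W(22): 31≡5 → F
M(12)+M(12): 24 → Y
N(13)+Y(24): 37≡11 → L
S(18)+W(22): 40≡14 → O
V(21)+M(12): 33≡7 → H
R(17)+Y(24): 41≡15 → P
G(6)+W(22): 28≡2 → C
C(2)+M(12): 14 → O
L(11)+Y(24): 35≡9 → J
C(2)+W(22): 24 → Y
Q(16)+M(12): 28≡2 → C
A(0)+Y(24): 24 → Y
G(6)+W(22): 28≡2 → C
O(14)+M(12): 26≡0 → A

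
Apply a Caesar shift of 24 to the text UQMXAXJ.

SOKVYVH

U(20): 20+24=44≡18 → S
Q(16): 16+24=40≡14 → O
M(12): 12+24=36≡10 → K
X(23): 23+24=47≡21 → V
A(0): 0+24=24 → Y
X(23): 23+24=47≡21 → V
J(9): 9+24=33≡7 → H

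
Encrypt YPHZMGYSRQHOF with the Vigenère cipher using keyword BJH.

ZYOAVNZBYRQVG

Repeat the key across the message: BJHBJHBJHBJHB
Y(24)+B(1): 25 → Z
P(15)+J(9): 24 → Y
H(7)+H(7): 14 → O
Z(25)+B(1): 26≡0 → A
M(12)+J(9): 21 → V
G(6)+H(7): 13 → N
Y(24)+B(1): 25 → Z
S(18)+J(9): 27≡1 → B
R(17)+H(7): 24 → Y
Q(16)+B(1): 17 → R
H(7)+J(9): 16 → Q
O(14)+H(7): 21 → V
F(5)+B(1): 6 → G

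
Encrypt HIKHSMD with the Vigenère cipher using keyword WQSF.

Repeat the key across the message: WQSFWQS
H(7)+W(22): 29≡3 → D
I(8)+Q(16): 24 → Y
K(10)+S(18): 28≡2 → C
H(7)+F(5): 12 → M
S(18)+W(22): 40≡14 → O
M(12)+Q(16): 28≡2 → C
D(3)+S(18): 21 → V

DYCMOCV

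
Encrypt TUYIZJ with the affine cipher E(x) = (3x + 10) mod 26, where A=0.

T(19): 3·19+10=67≡15 → P
U(20): 3·20+10=70≡18 → S
Y(24): 3·24+10=82≡4 → E
I(8): 3·8+10=34≡8 → I
Z(25): 3·25+10=85≡7 → H
J(9): 3·9+10=37≡11 → L

PSEIHL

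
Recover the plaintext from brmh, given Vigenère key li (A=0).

qjbz

Repeat the key across the ciphertext: lili
b(1)−l(11): -10≡16 → q
r(17)−i(8): 9 → j
m(12)−l(11): 1 → b
h(7)−i(8): -1≡25 → z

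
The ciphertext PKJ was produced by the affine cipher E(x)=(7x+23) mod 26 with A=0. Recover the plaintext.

The inverse of 7 mod 26 is 15, since 7·15=105≡1. Apply D(y)=15·(y−23) mod 26:
P(15): 15·(15−23)=-120≡10 → K
K(10): 15·(10−23)=-195≡13 → N
J(9): 15·(9−23)=-210≡24 → Y

KNY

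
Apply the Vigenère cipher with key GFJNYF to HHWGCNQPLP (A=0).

Repeat the key across the message: GFJNYFGFJN
H(7)+G(6): 13 → N
H(7)+F(5): 12 → M
W(22)+J(9): 31≡5 → F
G(6)+N(13): 19 → T
C(2)+Y(24): 26≡0 → A
N(13)+F(5): 18 → S
Q(16)+G(6): 22 → W
P(15)+F(5): 20 → U
L(11)+J(9): 20 → U
P(15)+N(13): 28≡2 → C

NMFTASWUUC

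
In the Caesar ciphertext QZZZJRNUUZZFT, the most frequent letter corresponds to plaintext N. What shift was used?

12

The most frequent ciphertext letter is Z (appears 5 times).
Z is position 25; N is position 13.
Shift = 12.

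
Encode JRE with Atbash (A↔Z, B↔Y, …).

QIV

J(9) → Q(16)
R(17) → I(8)
E(4) → V(21)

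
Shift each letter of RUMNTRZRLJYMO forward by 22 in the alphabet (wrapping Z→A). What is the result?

NQIJPNVNHFUIK

R(17): 17+22=39≡13 → N
U(20): 20+22=42≡16 → Q
M(12): 12+22=34≡8 → I
N(13): 13+22=35≡9 → J
T(19): 19+22=41≡15 → P
R(17): 17+22=39≡13 → N
Z(25): 25+22=47≡21 → V
R(17): 17+22=39≡13 → N
L(11): 11+22=33≡7 → H
J(9): 9+22=31≡5 → F
Y(24): 24+22=46≡20 → U
M(12): 12+22=34≡8 → I
O(14): 14+22=36≡10 → K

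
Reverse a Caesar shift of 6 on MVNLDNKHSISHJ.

GPHFXHEBMCMBD

M(12): 12−6=6 → G
V(21): 21−6=15 → P
N(13): 13−6=7 → H
L(11): 11−6=5 → F
D(3): 3−6=-3≡23 → X
N(13): 13−6=7 → H
K(10): 10−6=4 → E
H(7): 7−6=1 → B
S(18): 18−6=12 → M
I(8): 8−6=2 → C
S(18): 18−6=12 → M
H(7): 7−6=1 → B
J(9): 9−6=3 → D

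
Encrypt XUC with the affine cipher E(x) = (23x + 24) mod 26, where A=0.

X(23): 23·23+24=553≡7 → H
U(20): 23·20+24=484≡16 → Q
C(2): 23·2+24=70≡18 → S

HQS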